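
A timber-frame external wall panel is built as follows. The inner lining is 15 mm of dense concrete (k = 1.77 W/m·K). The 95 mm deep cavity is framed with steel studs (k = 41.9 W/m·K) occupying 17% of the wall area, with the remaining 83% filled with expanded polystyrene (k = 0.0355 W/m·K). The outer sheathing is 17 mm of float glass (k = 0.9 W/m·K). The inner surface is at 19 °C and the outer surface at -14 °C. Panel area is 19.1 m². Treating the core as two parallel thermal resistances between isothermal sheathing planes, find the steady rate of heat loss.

Sheathing layers in series; stud and cavity paths in parallel between them.
R_inner = 0.015/(1.77×19.1) = 4.437×10^-4 K/W
R_stud  = 0.095/(41.9×0.17×19.1) = 6.983×10^-4 K/W
R_cav   = 0.095/(0.0355×0.83×19.1) = 0.1688 K/W
1/R_core = 1/R_stud + 1/R_cav → R_core = 6.954×10^-4 K/W
R_outer = 0.017/(0.9×19.1) = 9.889×10^-4 K/W
R_total = 0.002128 K/W
Q = ΔT/R_total = 33/0.002128

Q ≈ 15500 W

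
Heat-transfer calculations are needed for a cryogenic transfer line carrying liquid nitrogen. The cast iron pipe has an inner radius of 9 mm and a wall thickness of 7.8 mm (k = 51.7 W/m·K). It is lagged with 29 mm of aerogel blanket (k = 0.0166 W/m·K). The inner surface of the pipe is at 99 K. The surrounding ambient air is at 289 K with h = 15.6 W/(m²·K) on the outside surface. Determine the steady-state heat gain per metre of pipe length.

For a radial system each layer contributes R = ln(r_out/r_in)/(2πkL); films add R = 1/(hA).
R_cast iron pipe wall = ln(16.8/9)/(2π×51.7×1) = 0.001921 K/W
R_aerogel blanket = ln(45.8/16.8)/(2π×0.0166×1) = 9.616 K/W
R_outer film = 1/(h_o·2πr_oL) = 1/(15.6×2π×0.0458×1) = 0.2228 K/W
R_total = 9.84 K/W
Q = ΔT/R_total = 190/9.84

q′ ≈ 19.3 W/m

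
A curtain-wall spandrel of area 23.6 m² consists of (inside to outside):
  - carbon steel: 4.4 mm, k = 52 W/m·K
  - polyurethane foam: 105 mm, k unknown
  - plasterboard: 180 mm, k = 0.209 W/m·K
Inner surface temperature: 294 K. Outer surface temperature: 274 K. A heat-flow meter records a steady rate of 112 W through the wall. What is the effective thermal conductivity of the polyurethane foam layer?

k ≈ 0.0313 W/(m·K)

Treating each layer as a thermal resistance in series:
R_carbon steel = L/(kA) = 0.0044/(52×23.6) = 3.585×10^-6 K/W
R_plasterboard = L/(kA) = 0.18/(0.209×23.6) = 0.03649 K/W
Sum of known resistances R_other = 0.0365 K/W
Total R = ΔT/Q = 20/112 = 0.1786 K/W
R_polyurethane foam = R_total − R_other = 0.1421 K/W
k = L/(R·A) = 0.105/(0.1421×23.6)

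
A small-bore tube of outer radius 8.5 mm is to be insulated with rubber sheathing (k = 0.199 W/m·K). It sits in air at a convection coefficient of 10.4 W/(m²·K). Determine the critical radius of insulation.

For a cylinder r_cr = k/h = 0.199/10.4
r_cr = 19.1 mm; since the bare radius (8.5 mm) is below r_cr, adding a thin layer of insulation will *increase* heat loss.

r_cr ≈ 19.1 mm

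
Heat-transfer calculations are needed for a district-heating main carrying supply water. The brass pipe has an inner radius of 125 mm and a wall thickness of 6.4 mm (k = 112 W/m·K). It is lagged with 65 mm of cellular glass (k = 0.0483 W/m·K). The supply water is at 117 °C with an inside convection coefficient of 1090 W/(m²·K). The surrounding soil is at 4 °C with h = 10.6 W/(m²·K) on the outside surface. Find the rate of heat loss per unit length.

q′ ≈ 80.6 W/m

Cylindrical conduction, so R = ln(r₂/r₁)/(2πkL) per layer, in series:
R_inner film = 1/(h_i·2πr₁L) = 1/(1090×2π×0.125×1) = 0.001168 K/W
R_brass pipe wall = ln(131.4/125)/(2π×112×1) = 7.096×10^-5 K/W
R_cellular glass = ln(196.4/131.4)/(2π×0.0483×1) = 1.324 K/W
R_outer film = 1/(h_o·2πr_oL) = 1/(10.6×2π×0.1964×1) = 0.07645 K/W
R_total = 1.402 K/W
Q = ΔT/R_total = 113/1.402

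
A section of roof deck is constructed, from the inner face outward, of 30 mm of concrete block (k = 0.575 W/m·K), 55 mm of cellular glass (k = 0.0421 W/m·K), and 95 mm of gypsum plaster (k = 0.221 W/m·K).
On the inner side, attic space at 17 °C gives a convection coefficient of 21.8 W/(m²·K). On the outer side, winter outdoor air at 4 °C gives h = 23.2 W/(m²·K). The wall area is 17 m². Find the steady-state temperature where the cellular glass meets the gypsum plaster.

Series thermal resistances:
R_inner film = 1/(h_i·A) = 1/(21.8×17) = 0.002698 K/W
R_concrete block = L/(kA) = 0.03/(0.575×17) = 0.003069 K/W
R_cellular glass = L/(kA) = 0.055/(0.0421×17) = 0.07685 K/W
R_gypsum plaster = L/(kA) = 0.095/(0.221×17) = 0.02529 K/W
R_outer film = 1/(h_o·A) = 1/(23.2×17) = 0.002535 K/W
R_total = 0.1104 K/W;  Q = ΔT/R_total = 13/0.1104 = 117.7 W
T_interface = T_inner − Q·ΣR(inner→interface) = 17 − 118×0.08262

T ≈ 7.28 °C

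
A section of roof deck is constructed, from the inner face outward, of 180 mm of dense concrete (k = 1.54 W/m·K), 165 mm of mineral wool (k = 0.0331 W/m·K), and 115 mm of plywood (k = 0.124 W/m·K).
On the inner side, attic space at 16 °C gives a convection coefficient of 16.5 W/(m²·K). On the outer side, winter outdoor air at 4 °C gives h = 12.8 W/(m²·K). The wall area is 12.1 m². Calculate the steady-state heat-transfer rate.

Q ≈ 23.5 W

Treating each layer as a thermal resistance in series:
R_inner film = 1/(h_i·A) = 1/(16.5×12.1) = 0.005009 K/W
R_dense concrete = L/(kA) = 0.18/(1.54×12.1) = 0.00966 K/W
R_mineral wool = L/(kA) = 0.165/(0.0331×12.1) = 0.412 K/W
R_plywood = L/(kA) = 0.115/(0.124×12.1) = 0.07665 K/W
R_outer film = 1/(h_o·A) = 1/(12.8×12.1) = 0.006457 K/W
R_total = 0.5097 K/W
Q = ΔT / R_total = 12 / 0.5097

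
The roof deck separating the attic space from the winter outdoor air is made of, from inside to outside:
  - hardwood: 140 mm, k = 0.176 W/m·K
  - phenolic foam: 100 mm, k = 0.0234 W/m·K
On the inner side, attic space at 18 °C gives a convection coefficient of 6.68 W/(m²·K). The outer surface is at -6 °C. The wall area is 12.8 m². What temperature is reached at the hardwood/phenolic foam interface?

Thermal resistances in series:
R_inner film = 1/(h_i·A) = 1/(6.68×12.8) = 0.0117 K/W
R_hardwood = L/(kA) = 0.14/(0.176×12.8) = 0.06214 K/W
R_phenolic foam = L/(kA) = 0.1/(0.0234×12.8) = 0.3339 K/W
R_total = 0.4077 K/W;  Q = ΔT/R_total = 24/0.4077 = 58.87 W
T_interface = T_inner − Q·ΣR(inner→interface) = 18 − 58.9×0.07384

T ≈ 13.7 °C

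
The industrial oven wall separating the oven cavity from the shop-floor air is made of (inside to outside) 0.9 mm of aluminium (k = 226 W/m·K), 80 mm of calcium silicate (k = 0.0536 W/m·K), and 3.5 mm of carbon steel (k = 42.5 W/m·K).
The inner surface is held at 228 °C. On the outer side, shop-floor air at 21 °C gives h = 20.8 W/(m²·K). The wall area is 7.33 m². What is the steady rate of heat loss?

Treating each layer as a thermal resistance in series:
R_aluminium = L/(kA) = 0.0009/(226×7.33) = 5.433×10^-7 K/W
R_calcium silicate = L/(kA) = 0.08/(0.0536×7.33) = 0.2036 K/W
R_carbon steel = L/(kA) = 0.0035/(42.5×7.33) = 1.124×10^-5 K/W
R_outer film = 1/(h_o·A) = 1/(20.8×7.33) = 0.006559 K/W
R_total = 0.2102 K/W
Q = ΔT / R_total = 207 / 0.2102

Q ≈ 985 W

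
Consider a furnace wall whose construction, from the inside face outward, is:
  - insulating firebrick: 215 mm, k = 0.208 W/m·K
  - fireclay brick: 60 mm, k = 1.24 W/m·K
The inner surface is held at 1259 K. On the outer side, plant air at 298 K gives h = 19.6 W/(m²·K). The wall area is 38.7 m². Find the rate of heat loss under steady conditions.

Q ≈ 32800 W

Treating each layer as a thermal resistance in series:
R_insulating firebrick = L/(kA) = 0.215/(0.208×38.7) = 0.02671 K/W
R_fireclay brick = L/(kA) = 0.06/(1.24×38.7) = 0.00125 K/W
R_outer film = 1/(h_o·A) = 1/(19.6×38.7) = 0.001318 K/W
R_total = 0.02928 K/W
Q = ΔT / R_total = 961 / 0.02928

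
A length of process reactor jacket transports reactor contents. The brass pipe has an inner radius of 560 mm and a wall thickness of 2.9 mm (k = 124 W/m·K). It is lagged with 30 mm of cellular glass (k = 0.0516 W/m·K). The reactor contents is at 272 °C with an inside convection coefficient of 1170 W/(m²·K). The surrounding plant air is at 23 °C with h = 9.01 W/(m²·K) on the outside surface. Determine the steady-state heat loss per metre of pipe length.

Treating each annulus and film as a series resistance:
R_inner film = 1/(h_i·2πr₁L) = 1/(1170×2π×0.56×1) = 2.429×10^-4 K/W
R_brass pipe wall = ln(562.9/560)/(2π×124×1) = 6.63×10^-6 K/W
R_cellular glass = ln(592.9/562.9)/(2π×0.0516×1) = 0.1602 K/W
R_outer film = 1/(h_o·2πr_oL) = 1/(9.01×2π×0.5929×1) = 0.02979 K/W
R_total = 0.1902 K/W
Q = ΔT/R_total = 249/0.1902

q′ ≈ 1310 W/m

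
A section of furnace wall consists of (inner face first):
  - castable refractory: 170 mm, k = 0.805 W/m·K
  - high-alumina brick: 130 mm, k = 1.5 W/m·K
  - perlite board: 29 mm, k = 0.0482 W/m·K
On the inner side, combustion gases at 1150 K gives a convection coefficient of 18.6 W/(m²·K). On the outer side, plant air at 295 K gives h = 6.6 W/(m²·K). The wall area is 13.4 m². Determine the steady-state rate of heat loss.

Q ≈ 10400 W

Model the wall as resistances in series:
R_inner film = 1/(h_i·A) = 1/(18.6×13.4) = 0.004012 K/W
R_castable refractory = L/(kA) = 0.17/(0.805×13.4) = 0.01576 K/W
R_high-alumina brick = L/(kA) = 0.13/(1.5×13.4) = 0.006468 K/W
R_perlite board = L/(kA) = 0.029/(0.0482×13.4) = 0.0449 K/W
R_outer film = 1/(h_o·A) = 1/(6.6×13.4) = 0.01131 K/W
R_total = 0.08245 K/W
Q = ΔT / R_total = 855 / 0.08245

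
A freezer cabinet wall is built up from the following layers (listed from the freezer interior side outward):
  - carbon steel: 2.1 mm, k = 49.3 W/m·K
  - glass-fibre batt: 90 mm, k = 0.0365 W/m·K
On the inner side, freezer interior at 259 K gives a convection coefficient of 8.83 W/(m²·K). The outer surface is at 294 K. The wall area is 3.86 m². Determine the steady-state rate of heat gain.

Using the resistance-network approach (series):
R_inner film = 1/(h_i·A) = 1/(8.83×3.86) = 0.02934 K/W
R_carbon steel = L/(kA) = 0.0021/(49.3×3.86) = 1.104×10^-5 K/W
R_glass-fibre batt = L/(kA) = 0.09/(0.0365×3.86) = 0.6388 K/W
R_total = 0.6681 K/W
Q = ΔT / R_total = 35 / 0.6681

Q ≈ 52.4 W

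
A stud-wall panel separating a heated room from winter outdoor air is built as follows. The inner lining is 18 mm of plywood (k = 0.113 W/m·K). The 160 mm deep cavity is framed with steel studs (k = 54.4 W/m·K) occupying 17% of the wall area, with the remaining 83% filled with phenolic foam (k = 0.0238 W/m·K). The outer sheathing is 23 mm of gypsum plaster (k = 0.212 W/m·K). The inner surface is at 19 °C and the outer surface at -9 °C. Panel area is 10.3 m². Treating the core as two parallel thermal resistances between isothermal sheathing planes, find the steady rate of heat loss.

Q ≈ 1010 W

Sheathing layers in series; stud and cavity paths in parallel between them.
R_inner = 0.018/(0.113×10.3) = 0.01547 K/W
R_stud  = 0.16/(54.4×0.17×10.3) = 0.00168 K/W
R_cav   = 0.16/(0.0238×0.83×10.3) = 0.7864 K/W
1/R_core = 1/R_stud + 1/R_cav → R_core = 0.001676 K/W
R_outer = 0.023/(0.212×10.3) = 0.01053 K/W
R_total = 0.02767 K/W
Q = ΔT/R_total = 28/0.02767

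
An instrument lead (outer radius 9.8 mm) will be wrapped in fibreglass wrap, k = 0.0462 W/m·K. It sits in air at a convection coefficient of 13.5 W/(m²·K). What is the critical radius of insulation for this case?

r_cr ≈ 3.42 mm

For a cylinder r_cr = k/h = 0.0462/13.5
r_cr = 3.42 mm; since the bare radius (9.8 mm) is above r_cr, any added insulation will reduce heat loss.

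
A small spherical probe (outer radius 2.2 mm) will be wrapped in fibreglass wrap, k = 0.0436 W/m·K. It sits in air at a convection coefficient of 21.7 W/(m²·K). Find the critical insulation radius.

For a sphere r_cr = 2k/h = 2×0.0436/21.7
r_cr = 4.02 mm; since the bare radius (2.2 mm) is below r_cr, adding a thin layer of insulation will *increase* heat loss.

r_cr ≈ 4.02 mm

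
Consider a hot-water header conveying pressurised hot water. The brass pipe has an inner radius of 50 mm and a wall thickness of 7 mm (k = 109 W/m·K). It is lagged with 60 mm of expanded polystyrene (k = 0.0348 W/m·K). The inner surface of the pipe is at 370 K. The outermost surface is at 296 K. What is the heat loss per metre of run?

For a radial system each layer contributes R = ln(r_out/r_in)/(2πkL); films add R = 1/(hA).
R_brass pipe wall = ln(57/50)/(2π×109×1) = 1.913×10^-4 K/W
R_expanded polystyrene = ln(117/57)/(2π×0.0348×1) = 3.289 K/W
R_total = 3.289 K/W
Q = ΔT/R_total = 74/3.289

q′ ≈ 22.5 W/m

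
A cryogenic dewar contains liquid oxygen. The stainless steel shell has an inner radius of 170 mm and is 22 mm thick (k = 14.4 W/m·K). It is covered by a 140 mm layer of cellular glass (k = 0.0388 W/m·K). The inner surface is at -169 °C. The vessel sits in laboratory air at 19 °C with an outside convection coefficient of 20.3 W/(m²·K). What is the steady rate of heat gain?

Spherical conduction: R = (1/r_in − 1/r_out)/(4πk) per layer; series-sum.
R_stainless steel shell = (1/0.17 − 1/0.192)/(4π×14.4) = 0.003725 K/W
R_cellular glass = (1/0.192 − 1/0.332)/(4π×0.0388) = 4.505 K/W
R_outer film = 1/(h·4πr_o²) = 1/(20.3×4π×0.332²) = 0.03556 K/W
R_total = 4.544 K/W
Q = ΔT/R_total = 188/4.544

Q ≈ 41.4 W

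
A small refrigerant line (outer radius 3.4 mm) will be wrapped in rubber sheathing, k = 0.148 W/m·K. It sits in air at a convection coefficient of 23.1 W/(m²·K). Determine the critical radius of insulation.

r_cr ≈ 6.41 mm

For a cylinder r_cr = k/h = 0.148/23.1
r_cr = 6.41 mm; since the bare radius (3.4 mm) is below r_cr, adding a thin layer of insulation will *increase* heat loss.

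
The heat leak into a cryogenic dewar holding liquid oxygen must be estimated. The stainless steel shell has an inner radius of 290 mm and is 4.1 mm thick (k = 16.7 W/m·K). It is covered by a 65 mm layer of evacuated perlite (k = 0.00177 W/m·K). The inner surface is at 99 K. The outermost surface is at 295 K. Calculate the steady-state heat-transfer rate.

Q ≈ 7.08 W

For a spherical shell R = (1/r₁ − 1/r₂)/(4πk); film R = 1/(h·4πr²). In series:
R_stainless steel shell = (1/0.29 − 1/0.2941)/(4π×16.7) = 2.291×10^-4 K/W
R_evacuated perlite = (1/0.2941 − 1/0.3591)/(4π×0.00177) = 27.67 K/W
R_total = 27.67 K/W
Q = ΔT/R_total = 196/27.67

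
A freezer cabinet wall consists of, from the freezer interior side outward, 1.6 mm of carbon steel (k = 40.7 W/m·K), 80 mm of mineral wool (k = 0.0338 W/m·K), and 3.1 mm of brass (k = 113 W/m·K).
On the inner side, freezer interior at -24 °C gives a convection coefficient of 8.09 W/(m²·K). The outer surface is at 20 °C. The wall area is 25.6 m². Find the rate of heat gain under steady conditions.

Treating each layer as a thermal resistance in series:
R_inner film = 1/(h_i·A) = 1/(8.09×25.6) = 0.004828 K/W
R_carbon steel = L/(kA) = 0.0016/(40.7×25.6) = 1.536×10^-6 K/W
R_mineral wool = L/(kA) = 0.08/(0.0338×25.6) = 0.09246 K/W
R_brass = L/(kA) = 0.0031/(113×25.6) = 1.072×10^-6 K/W
R_total = 0.09729 K/W
Q = ΔT / R_total = 44 / 0.09729

Q ≈ 452 W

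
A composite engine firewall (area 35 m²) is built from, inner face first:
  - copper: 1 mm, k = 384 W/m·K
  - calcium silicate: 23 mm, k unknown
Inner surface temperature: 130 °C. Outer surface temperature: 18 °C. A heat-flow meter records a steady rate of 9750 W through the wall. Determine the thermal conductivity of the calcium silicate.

k ≈ 0.0572 W/(m·K)

Model the wall as resistances in series:
R_copper = L/(kA) = 0.001/(384×35) = 7.44×10^-8 K/W
Sum of known resistances R_other = 7.44×10^-8 K/W
Total R = ΔT/Q = 112/9750 = 0.01149 K/W
R_calcium silicate = R_total − R_other = 0.01149 K/W
k = L/(R·A) = 0.023/(0.01149×35)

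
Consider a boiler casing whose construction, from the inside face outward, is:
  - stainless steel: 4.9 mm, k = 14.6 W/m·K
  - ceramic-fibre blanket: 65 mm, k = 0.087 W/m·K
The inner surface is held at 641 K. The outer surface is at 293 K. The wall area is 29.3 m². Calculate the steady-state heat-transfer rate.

Using the resistance-network approach (series):
R_stainless steel = L/(kA) = 0.0049/(14.6×29.3) = 1.145×10^-5 K/W
R_ceramic-fibre blanket = L/(kA) = 0.065/(0.087×29.3) = 0.0255 K/W
R_total = 0.02551 K/W
Q = ΔT / R_total = 348 / 0.02551

Q ≈ 13600 W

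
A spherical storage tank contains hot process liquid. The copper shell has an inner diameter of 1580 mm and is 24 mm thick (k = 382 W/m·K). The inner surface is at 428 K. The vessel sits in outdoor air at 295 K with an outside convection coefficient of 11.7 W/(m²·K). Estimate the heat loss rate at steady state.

For a spherical shell R = (1/r₁ − 1/r₂)/(4πk); film R = 1/(h·4πr²). In series:
R_copper shell = (1/0.79 − 1/0.814)/(4π×382) = 7.775×10^-6 K/W
R_outer film = 1/(h·4πr_o²) = 1/(11.7×4π×0.814²) = 0.01026 K/W
R_total = 0.01027 K/W
Q = ΔT/R_total = 133/0.01027

Q ≈ 12900 W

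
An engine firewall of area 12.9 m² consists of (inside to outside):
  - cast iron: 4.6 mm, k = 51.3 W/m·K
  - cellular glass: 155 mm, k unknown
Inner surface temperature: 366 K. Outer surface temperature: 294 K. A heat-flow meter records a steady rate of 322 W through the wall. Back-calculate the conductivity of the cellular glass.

k ≈ 0.0537 W/(m·K)

Thermal resistances in series:
R_cast iron = L/(kA) = 0.0046/(51.3×12.9) = 6.951×10^-6 K/W
Sum of known resistances R_other = 6.951×10^-6 K/W
Total R = ΔT/Q = 72/322 = 0.2236 K/W
R_cellular glass = R_total − R_other = 0.2236 K/W
k = L/(R·A) = 0.155/(0.2236×12.9)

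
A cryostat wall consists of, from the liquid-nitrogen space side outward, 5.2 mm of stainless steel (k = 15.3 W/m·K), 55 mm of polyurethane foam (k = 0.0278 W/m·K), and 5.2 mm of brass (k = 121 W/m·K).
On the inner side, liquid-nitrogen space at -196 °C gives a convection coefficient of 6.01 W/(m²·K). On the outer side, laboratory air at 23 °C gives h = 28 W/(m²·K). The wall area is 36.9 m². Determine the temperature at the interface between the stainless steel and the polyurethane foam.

Using the resistance-network approach (series):
R_inner film = 1/(h_i·A) = 1/(6.01×36.9) = 0.004509 K/W
R_stainless steel = L/(kA) = 0.0052/(15.3×36.9) = 9.211×10^-6 K/W
R_polyurethane foam = L/(kA) = 0.055/(0.0278×36.9) = 0.05362 K/W
R_brass = L/(kA) = 0.0052/(121×36.9) = 1.165×10^-6 K/W
R_outer film = 1/(h_o·A) = 1/(28×36.9) = 9.679×10^-4 K/W
R_total = 0.0591 K/W;  Q = ΔT/R_total = 219/0.0591 = 3705 W
T_interface = T_inner + Q·ΣR(inner→interface) = -196 + 3710×0.004518

T ≈ -179 °C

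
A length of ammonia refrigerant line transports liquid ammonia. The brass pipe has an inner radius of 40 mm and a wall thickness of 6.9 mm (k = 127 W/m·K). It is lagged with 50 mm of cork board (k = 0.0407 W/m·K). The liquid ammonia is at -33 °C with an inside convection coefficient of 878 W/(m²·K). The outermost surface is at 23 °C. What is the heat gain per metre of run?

q′ ≈ 19.7 W/m

Cylindrical conduction, so R = ln(r₂/r₁)/(2πkL) per layer, in series:
R_inner film = 1/(h_i·2πr₁L) = 1/(878×2π×0.04×1) = 0.004532 K/W
R_brass pipe wall = ln(46.9/40)/(2π×127×1) = 1.994×10^-4 K/W
R_cork board = ln(96.9/46.9)/(2π×0.0407×1) = 2.838 K/W
R_total = 2.842 K/W
Q = ΔT/R_total = 56/2.842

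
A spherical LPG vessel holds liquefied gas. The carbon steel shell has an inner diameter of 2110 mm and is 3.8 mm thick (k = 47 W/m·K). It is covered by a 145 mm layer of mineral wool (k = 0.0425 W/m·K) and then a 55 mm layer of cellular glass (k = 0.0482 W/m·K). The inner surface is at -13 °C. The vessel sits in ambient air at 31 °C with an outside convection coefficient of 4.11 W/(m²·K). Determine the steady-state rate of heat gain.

Q ≈ 154 W

Each spherical layer contributes R = (1/r_i − 1/r_o)/(4πk):
R_carbon steel shell = (1/1.055 − 1/1.0588)/(4π×47) = 5.76×10^-6 K/W
R_mineral wool = (1/1.0588 − 1/1.2038)/(4π×0.0425) = 0.213 K/W
R_cellular glass = (1/1.2038 − 1/1.2588)/(4π×0.0482) = 0.05992 K/W
R_outer film = 1/(h·4πr_o²) = 1/(4.11×4π×1.2588²) = 0.01222 K/W
R_total = 0.2852 K/W
Q = ΔT/R_total = 44/0.2852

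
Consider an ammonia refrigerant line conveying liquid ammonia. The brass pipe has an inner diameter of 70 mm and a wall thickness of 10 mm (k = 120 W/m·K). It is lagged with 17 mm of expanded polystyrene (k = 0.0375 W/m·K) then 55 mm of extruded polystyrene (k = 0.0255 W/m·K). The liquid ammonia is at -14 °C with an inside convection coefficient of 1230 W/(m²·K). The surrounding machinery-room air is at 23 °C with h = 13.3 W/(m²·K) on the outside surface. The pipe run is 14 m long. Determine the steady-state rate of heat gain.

Cylindrical conduction, so R = ln(r₂/r₁)/(2πkL) per layer, in series:
R_inner film = 1/(h_i·2πr₁L) = 1/(1230×2π×0.035×14) = 2.641×10^-4 K/W
R_brass pipe wall = ln(45/35)/(2π×120×14) = 2.381×10^-5 K/W
R_expanded polystyrene = ln(62/45)/(2π×0.0375×14) = 0.09715 K/W
R_extruded polystyrene = ln(117/62)/(2π×0.0255×14) = 0.2831 K/W
R_outer film = 1/(h_o·2πr_oL) = 1/(13.3×2π×0.117×14) = 0.007306 K/W
R_total = 0.3879 K/W
Q = ΔT/R_total = 37/0.3879

Q ≈ 95.4 W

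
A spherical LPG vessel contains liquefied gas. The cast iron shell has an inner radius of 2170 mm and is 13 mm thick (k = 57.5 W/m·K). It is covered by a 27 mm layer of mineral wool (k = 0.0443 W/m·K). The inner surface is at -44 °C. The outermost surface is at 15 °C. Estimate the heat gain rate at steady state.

Radial (spherical) resistances in series:
R_cast iron shell = (1/2.17 − 1/2.183)/(4π×57.5) = 3.798×10^-6 K/W
R_mineral wool = (1/2.183 − 1/2.21)/(4π×0.0443) = 0.01005 K/W
R_total = 0.01006 K/W
Q = ΔT/R_total = 59/0.01006

Q ≈ 5870 W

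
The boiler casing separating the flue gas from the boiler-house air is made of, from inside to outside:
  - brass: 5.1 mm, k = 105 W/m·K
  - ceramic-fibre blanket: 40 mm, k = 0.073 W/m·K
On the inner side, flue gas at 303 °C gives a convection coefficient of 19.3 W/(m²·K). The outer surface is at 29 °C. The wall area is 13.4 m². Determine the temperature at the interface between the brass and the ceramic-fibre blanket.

Series thermal resistances:
R_inner film = 1/(h_i·A) = 1/(19.3×13.4) = 0.003867 K/W
R_brass = L/(kA) = 0.0051/(105×13.4) = 3.625×10^-6 K/W
R_ceramic-fibre blanket = L/(kA) = 0.04/(0.073×13.4) = 0.04089 K/W
R_total = 0.04476 K/W;  Q = ΔT/R_total = 274/0.04476 = 6121 W
T_interface = T_inner − Q·ΣR(inner→interface) = 303 − 6120×0.00387

T ≈ 279 °C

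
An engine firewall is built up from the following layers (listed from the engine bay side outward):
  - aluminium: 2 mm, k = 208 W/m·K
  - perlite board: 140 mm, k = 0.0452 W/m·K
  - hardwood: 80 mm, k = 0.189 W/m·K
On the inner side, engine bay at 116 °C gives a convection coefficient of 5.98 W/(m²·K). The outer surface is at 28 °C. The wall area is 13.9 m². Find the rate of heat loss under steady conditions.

Model the wall as resistances in series:
R_inner film = 1/(h_i·A) = 1/(5.98×13.9) = 0.01203 K/W
R_aluminium = L/(kA) = 0.002/(208×13.9) = 6.918×10^-7 K/W
R_perlite board = L/(kA) = 0.14/(0.0452×13.9) = 0.2228 K/W
R_hardwood = L/(kA) = 0.08/(0.189×13.9) = 0.03045 K/W
R_total = 0.2653 K/W
Q = ΔT / R_total = 88 / 0.2653

Q ≈ 332 W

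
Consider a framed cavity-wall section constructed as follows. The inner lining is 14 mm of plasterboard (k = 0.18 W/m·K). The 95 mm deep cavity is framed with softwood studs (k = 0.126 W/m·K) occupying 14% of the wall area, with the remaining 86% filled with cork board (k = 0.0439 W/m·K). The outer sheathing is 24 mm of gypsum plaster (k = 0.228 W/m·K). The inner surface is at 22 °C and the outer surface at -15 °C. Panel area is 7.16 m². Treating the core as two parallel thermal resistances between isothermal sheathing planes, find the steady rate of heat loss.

Sheathing layers in series; stud and cavity paths in parallel between them.
R_inner = 0.014/(0.18×7.16) = 0.01086 K/W
R_stud  = 0.095/(0.126×0.14×7.16) = 0.7522 K/W
R_cav   = 0.095/(0.0439×0.86×7.16) = 0.3514 K/W
1/R_core = 1/R_stud + 1/R_cav → R_core = 0.2395 K/W
R_outer = 0.024/(0.228×7.16) = 0.0147 K/W
R_total = 0.2651 K/W
Q = ΔT/R_total = 37/0.2651

Q ≈ 140 W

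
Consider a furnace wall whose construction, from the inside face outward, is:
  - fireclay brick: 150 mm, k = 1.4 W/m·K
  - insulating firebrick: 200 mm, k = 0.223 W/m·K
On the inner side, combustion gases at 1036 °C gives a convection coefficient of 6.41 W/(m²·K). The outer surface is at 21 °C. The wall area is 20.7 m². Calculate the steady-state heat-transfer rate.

Model the wall as resistances in series:
R_inner film = 1/(h_i·A) = 1/(6.41×20.7) = 0.007537 K/W
R_fireclay brick = L/(kA) = 0.15/(1.4×20.7) = 0.005176 K/W
R_insulating firebrick = L/(kA) = 0.2/(0.223×20.7) = 0.04333 K/W
R_total = 0.05604 K/W
Q = ΔT / R_total = 1015 / 0.05604

Q ≈ 18100 W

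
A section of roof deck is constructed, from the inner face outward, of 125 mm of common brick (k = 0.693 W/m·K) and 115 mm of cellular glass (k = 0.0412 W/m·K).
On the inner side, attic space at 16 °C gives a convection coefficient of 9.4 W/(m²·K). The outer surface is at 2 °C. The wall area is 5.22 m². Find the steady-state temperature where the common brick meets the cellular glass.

T ≈ 14.7 °C

Model the wall as resistances in series:
R_inner film = 1/(h_i·A) = 1/(9.4×5.22) = 0.02038 K/W
R_common brick = L/(kA) = 0.125/(0.693×5.22) = 0.03455 K/W
R_cellular glass = L/(kA) = 0.115/(0.0412×5.22) = 0.5347 K/W
R_total = 0.5897 K/W;  Q = ΔT/R_total = 14/0.5897 = 23.74 W
T_interface = T_inner − Q·ΣR(inner→interface) = 16 − 23.7×0.05493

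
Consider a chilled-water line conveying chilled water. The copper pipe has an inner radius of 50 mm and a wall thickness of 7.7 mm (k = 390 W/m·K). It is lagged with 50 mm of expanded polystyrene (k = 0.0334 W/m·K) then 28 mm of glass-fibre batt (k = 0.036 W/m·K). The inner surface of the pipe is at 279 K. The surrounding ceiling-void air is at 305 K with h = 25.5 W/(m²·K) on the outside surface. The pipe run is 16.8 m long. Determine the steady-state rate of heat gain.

Q ≈ 108 W

Treating each annulus and film as a series resistance:
R_copper pipe wall = ln(57.7/50)/(2π×390×16.8) = 3.479×10^-6 K/W
R_expanded polystyrene = ln(107.7/57.7)/(2π×0.0334×16.8) = 0.177 K/W
R_glass-fibre batt = ln(135.7/107.7)/(2π×0.036×16.8) = 0.06081 K/W
R_outer film = 1/(h_o·2πr_oL) = 1/(25.5×2π×0.1357×16.8) = 0.002738 K/W
R_total = 0.2406 K/W
Q = ΔT/R_total = 26/0.2406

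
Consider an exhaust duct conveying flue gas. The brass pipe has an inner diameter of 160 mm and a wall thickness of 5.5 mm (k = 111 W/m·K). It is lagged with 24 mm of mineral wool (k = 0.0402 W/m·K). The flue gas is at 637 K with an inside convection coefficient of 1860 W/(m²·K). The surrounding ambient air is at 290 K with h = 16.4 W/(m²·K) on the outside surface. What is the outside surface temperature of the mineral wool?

Per-layer cylindrical resistances, series-summed:
R_inner film = 1/(h_i·2πr₁L) = 1/(1860×2π×0.08×1) = 0.00107 K/W
R_brass pipe wall = ln(85.5/80)/(2π×111×1) = 9.533×10^-5 K/W
R_mineral wool = ln(109.5/85.5)/(2π×0.0402×1) = 0.9795 K/W
R_outer film = 1/(h_o·2πr_oL) = 1/(16.4×2π×0.1095×1) = 0.08863 K/W
R_total = 1.069 K/W
Q = ΔT/R_total = 347/1.069
Q = 325 W/m
T_interface = T_inner − Q·ΣR(inner→interface) = 637 − 325×0.9807

T ≈ 319 K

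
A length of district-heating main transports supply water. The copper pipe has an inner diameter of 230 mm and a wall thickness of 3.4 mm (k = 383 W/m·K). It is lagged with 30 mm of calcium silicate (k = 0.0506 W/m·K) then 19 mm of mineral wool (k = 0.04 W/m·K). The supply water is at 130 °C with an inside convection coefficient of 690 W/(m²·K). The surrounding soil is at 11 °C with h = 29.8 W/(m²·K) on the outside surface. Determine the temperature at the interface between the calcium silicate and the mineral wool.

T ≈ 60.7 °C

Radial resistances (cylindrical: R_cond = ln(r_o/r_i)/(2πkL), R_conv = 1/(h·2πrL)):
R_inner film = 1/(h_i·2πr₁L) = 1/(690×2π×0.115×1) = 0.002006 K/W
R_copper pipe wall = ln(118.4/115)/(2π×383×1) = 1.211×10^-5 K/W
R_calcium silicate = ln(148.4/118.4)/(2π×0.0506×1) = 0.7104 K/W
R_mineral wool = ln(167.4/148.4)/(2π×0.04×1) = 0.4794 K/W
R_outer film = 1/(h_o·2πr_oL) = 1/(29.8×2π×0.1674×1) = 0.0319 K/W
R_total = 1.224 K/W
Q = ΔT/R_total = 119/1.224
Q = 97.3 W/m
T_interface = T_inner − Q·ΣR(inner→interface) = 130 − 97.3×0.7124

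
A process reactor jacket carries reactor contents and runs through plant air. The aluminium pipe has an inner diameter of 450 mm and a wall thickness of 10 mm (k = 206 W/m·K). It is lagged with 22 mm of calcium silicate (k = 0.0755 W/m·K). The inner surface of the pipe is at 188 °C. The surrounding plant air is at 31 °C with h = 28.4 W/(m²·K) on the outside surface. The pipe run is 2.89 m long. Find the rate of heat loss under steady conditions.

Q ≈ 2160 W

Treating each annulus and film as a series resistance:
R_aluminium pipe wall = ln(235/225)/(2π×206×2.89) = 1.163×10^-5 K/W
R_calcium silicate = ln(257/235)/(2π×0.0755×2.89) = 0.06528 K/W
R_outer film = 1/(h_o·2πr_oL) = 1/(28.4×2π×0.257×2.89) = 0.007545 K/W
R_total = 0.07283 K/W
Q = ΔT/R_total = 157/0.07283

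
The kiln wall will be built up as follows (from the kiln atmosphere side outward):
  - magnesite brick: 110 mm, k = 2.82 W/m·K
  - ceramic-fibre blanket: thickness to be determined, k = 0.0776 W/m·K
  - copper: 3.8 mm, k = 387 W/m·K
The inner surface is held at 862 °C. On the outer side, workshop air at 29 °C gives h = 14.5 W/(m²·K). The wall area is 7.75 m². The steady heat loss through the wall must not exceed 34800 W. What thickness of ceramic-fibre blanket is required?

Model the wall as resistances in series:
R_magnesite brick = L/(kA) = 0.11/(2.82×7.75) = 0.005033 K/W
R_copper = L/(kA) = 0.0038/(387×7.75) = 1.267×10^-6 K/W
R_outer film = 1/(h_o·A) = 1/(14.5×7.75) = 0.008899 K/W
Sum of the known resistances R_other = 0.01393 K/W
Required total resistance R_tot = ΔT/Q_allow = 833/34800 = 0.02394 K/W
R_ceramic-fibre blanket = R_tot − R_other = 0.01 K/W
L = R·k·A = 0.01×0.0776×7.75

L ≈ 6.02 mm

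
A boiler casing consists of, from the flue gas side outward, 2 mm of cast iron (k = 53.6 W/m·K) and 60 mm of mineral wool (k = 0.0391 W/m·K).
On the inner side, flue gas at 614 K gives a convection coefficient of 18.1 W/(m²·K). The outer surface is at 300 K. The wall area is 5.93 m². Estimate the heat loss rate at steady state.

Thermal resistances in series:
R_inner film = 1/(h_i·A) = 1/(18.1×5.93) = 0.009317 K/W
R_cast iron = L/(kA) = 0.002/(53.6×5.93) = 6.292×10^-6 K/W
R_mineral wool = L/(kA) = 0.06/(0.0391×5.93) = 0.2588 K/W
R_total = 0.2681 K/W
Q = ΔT / R_total = 314 / 0.2681

Q ≈ 1170 W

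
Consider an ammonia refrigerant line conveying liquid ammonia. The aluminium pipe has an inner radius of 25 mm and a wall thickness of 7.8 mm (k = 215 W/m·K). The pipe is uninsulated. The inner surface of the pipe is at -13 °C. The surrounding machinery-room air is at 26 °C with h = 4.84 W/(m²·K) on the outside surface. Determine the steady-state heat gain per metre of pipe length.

Per-layer cylindrical resistances, series-summed:
R_aluminium pipe wall = ln(32.8/25)/(2π×215×1) = 2.01×10^-4 K/W
R_outer film = 1/(h_o·2πr_oL) = 1/(4.84×2π×0.0328×1) = 1.003 K/W
R_total = 1.003 K/W
Q = ΔT/R_total = 39/1.003

q′ ≈ 38.9 W/m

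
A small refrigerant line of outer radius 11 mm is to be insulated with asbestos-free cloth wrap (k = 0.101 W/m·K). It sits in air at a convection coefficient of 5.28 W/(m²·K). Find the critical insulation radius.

r_cr ≈ 19.1 mm

For a cylinder r_cr = k/h = 0.101/5.28
r_cr = 19.1 mm; since the bare radius (11 mm) is below r_cr, adding a thin layer of insulation will *increase* heat loss.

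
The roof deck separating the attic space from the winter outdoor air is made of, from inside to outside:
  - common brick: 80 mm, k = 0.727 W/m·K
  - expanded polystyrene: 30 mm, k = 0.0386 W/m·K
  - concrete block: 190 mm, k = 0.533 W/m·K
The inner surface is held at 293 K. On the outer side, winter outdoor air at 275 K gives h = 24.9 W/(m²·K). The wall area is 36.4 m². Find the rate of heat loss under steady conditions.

Thermal resistances in series:
R_common brick = L/(kA) = 0.08/(0.727×36.4) = 0.003023 K/W
R_expanded polystyrene = L/(kA) = 0.03/(0.0386×36.4) = 0.02135 K/W
R_concrete block = L/(kA) = 0.19/(0.533×36.4) = 0.009793 K/W
R_outer film = 1/(h_o·A) = 1/(24.9×36.4) = 0.001103 K/W
R_total = 0.03527 K/W
Q = ΔT / R_total = 18 / 0.03527

Q ≈ 510 W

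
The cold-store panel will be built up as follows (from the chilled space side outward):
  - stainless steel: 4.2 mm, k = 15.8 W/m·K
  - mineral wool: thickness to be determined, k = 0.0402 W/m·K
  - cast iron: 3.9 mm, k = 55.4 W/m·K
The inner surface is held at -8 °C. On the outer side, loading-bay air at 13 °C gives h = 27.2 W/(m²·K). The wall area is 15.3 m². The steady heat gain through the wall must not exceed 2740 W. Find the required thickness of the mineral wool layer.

L ≈ 3.22 mm

Treating each layer as a thermal resistance in series:
R_stainless steel = L/(kA) = 0.0042/(15.8×15.3) = 1.737×10^-5 K/W
R_cast iron = L/(kA) = 0.0039/(55.4×15.3) = 4.601×10^-6 K/W
R_outer film = 1/(h_o·A) = 1/(27.2×15.3) = 0.002403 K/W
Sum of the known resistances R_other = 0.002425 K/W
Required total resistance R_tot = ΔT/Q_allow = 21/2740 = 0.007664 K/W
R_mineral wool = R_tot − R_other = 0.005239 K/W
L = R·k·A = 0.005239×0.0402×15.3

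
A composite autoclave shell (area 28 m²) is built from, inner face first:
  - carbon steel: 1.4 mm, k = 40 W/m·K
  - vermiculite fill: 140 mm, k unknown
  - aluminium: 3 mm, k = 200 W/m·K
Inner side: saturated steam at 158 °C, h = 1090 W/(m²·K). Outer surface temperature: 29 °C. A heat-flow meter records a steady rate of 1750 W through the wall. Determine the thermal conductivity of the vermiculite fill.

Series thermal resistances:
R_inner film = 1/(h_i·A) = 1/(1090×28) = 3.277×10^-5 K/W
R_carbon steel = L/(kA) = 0.0014/(40×28) = 1.25×10^-6 K/W
R_aluminium = L/(kA) = 0.003/(200×28) = 5.357×10^-7 K/W
Sum of known resistances R_other = 3.455×10^-5 K/W
Total R = ΔT/Q = 129/1750 = 0.07371 K/W
R_vermiculite fill = R_total − R_other = 0.07368 K/W
k = L/(R·A) = 0.14/(0.07368×28)

k ≈ 0.0679 W/(m·K)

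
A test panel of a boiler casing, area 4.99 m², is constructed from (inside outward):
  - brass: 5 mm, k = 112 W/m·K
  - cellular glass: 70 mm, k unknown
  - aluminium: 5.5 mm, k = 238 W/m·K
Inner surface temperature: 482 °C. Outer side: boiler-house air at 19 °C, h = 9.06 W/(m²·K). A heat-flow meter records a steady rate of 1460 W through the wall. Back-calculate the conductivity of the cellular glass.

k ≈ 0.0476 W/(m·K)

Series thermal resistances:
R_brass = L/(kA) = 0.005/(112×4.99) = 8.946×10^-6 K/W
R_aluminium = L/(kA) = 0.0055/(238×4.99) = 4.631×10^-6 K/W
R_outer film = 1/(h_o·A) = 1/(9.06×4.99) = 0.02212 K/W
Sum of known resistances R_other = 0.02213 K/W
Total R = ΔT/Q = 463/1460 = 0.3171 K/W
R_cellular glass = R_total − R_other = 0.295 K/W
k = L/(R·A) = 0.07/(0.295×4.99)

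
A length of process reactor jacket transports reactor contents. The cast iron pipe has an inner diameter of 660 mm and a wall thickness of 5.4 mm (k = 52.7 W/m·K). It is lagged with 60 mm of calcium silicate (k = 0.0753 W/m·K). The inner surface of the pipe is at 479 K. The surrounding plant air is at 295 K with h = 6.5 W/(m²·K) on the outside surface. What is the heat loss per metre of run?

Radial resistances (cylindrical: R_cond = ln(r_o/r_i)/(2πkL), R_conv = 1/(h·2πrL)):
R_cast iron pipe wall = ln(335.4/330)/(2π×52.7×1) = 4.902×10^-5 K/W
R_calcium silicate = ln(395.4/335.4)/(2π×0.0753×1) = 0.3478 K/W
R_outer film = 1/(h_o·2πr_oL) = 1/(6.5×2π×0.3954×1) = 0.06193 K/W
R_total = 0.4098 K/W
Q = ΔT/R_total = 184/0.4098

q′ ≈ 449 W/m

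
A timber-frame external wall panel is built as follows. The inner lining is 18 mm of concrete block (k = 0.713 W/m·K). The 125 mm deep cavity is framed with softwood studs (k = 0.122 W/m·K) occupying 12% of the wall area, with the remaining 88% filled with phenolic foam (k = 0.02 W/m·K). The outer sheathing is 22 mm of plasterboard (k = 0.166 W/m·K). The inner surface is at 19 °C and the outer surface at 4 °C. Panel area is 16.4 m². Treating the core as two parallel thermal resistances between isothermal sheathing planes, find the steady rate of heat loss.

Q ≈ 61 W

Sheathing layers in series; stud and cavity paths in parallel between them.
R_inner = 0.018/(0.713×16.4) = 0.001539 K/W
R_stud  = 0.125/(0.122×0.12×16.4) = 0.5206 K/W
R_cav   = 0.125/(0.02×0.88×16.4) = 0.4331 K/W
1/R_core = 1/R_stud + 1/R_cav → R_core = 0.2364 K/W
R_outer = 0.022/(0.166×16.4) = 0.008081 K/W
R_total = 0.246 K/W
Q = ΔT/R_total = 15/0.246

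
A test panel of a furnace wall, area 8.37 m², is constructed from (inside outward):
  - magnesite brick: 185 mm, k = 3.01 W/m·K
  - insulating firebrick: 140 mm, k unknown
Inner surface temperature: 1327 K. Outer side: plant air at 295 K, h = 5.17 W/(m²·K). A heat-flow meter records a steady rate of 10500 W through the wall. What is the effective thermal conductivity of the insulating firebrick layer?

k ≈ 0.247 W/(m·K)

Treating each layer as a thermal resistance in series:
R_magnesite brick = L/(kA) = 0.185/(3.01×8.37) = 0.007343 K/W
R_outer film = 1/(h_o·A) = 1/(5.17×8.37) = 0.02311 K/W
Sum of known resistances R_other = 0.03045 K/W
Total R = ΔT/Q = 1032/10500 = 0.09829 K/W
R_insulating firebrick = R_total − R_other = 0.06783 K/W
k = L/(R·A) = 0.14/(0.06783×8.37)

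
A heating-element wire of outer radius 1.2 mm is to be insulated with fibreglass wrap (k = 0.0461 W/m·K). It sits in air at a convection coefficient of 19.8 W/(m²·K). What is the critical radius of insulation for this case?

For a cylinder r_cr = k/h = 0.0461/19.8
r_cr = 2.33 mm; since the bare radius (1.2 mm) is below r_cr, adding a thin layer of insulation will *increase* heat loss.

r_cr ≈ 2.33 mm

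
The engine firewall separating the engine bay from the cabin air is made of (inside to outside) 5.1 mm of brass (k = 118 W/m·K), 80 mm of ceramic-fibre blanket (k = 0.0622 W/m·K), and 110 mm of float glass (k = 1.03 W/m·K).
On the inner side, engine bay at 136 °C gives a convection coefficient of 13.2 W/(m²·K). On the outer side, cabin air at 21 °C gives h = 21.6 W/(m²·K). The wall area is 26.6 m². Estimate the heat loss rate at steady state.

Q ≈ 2020 W

Model the wall as resistances in series:
R_inner film = 1/(h_i·A) = 1/(13.2×26.6) = 0.002848 K/W
R_brass = L/(kA) = 0.0051/(118×26.6) = 1.625×10^-6 K/W
R_ceramic-fibre blanket = L/(kA) = 0.08/(0.0622×26.6) = 0.04835 K/W
R_float glass = L/(kA) = 0.11/(1.03×26.6) = 0.004015 K/W
R_outer film = 1/(h_o·A) = 1/(21.6×26.6) = 0.00174 K/W
R_total = 0.05696 K/W
Q = ΔT / R_total = 115 / 0.05696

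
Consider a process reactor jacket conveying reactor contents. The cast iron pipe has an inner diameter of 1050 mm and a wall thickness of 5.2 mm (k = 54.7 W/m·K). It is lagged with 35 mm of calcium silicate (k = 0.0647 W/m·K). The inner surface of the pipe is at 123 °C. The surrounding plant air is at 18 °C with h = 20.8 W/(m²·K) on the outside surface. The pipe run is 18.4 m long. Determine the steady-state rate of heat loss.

Cylindrical conduction, so R = ln(r₂/r₁)/(2πkL) per layer, in series:
R_cast iron pipe wall = ln(530.2/525)/(2π×54.7×18.4) = 1.559×10^-6 K/W
R_calcium silicate = ln(565.2/530.2)/(2π×0.0647×18.4) = 0.008546 K/W
R_outer film = 1/(h_o·2πr_oL) = 1/(20.8×2π×0.5652×18.4) = 7.358×10^-4 K/W
R_total = 0.009283 K/W
Q = ΔT/R_total = 105/0.009283

Q ≈ 11300 W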